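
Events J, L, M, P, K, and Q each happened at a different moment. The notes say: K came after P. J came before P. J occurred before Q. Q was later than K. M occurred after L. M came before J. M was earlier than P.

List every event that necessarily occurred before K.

J, L, M, P

Directly stated before K: P.
J reaches K via J → P → K.
L reaches K via L → M → P → K.
M reaches K via M → P → K.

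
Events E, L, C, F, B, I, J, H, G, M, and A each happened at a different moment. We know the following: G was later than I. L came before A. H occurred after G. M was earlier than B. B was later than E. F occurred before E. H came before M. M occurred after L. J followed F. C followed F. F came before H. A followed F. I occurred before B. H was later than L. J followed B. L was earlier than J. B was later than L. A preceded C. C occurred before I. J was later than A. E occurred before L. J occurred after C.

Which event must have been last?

J

Every other event has a chain of constraints placing it before J, so J is last.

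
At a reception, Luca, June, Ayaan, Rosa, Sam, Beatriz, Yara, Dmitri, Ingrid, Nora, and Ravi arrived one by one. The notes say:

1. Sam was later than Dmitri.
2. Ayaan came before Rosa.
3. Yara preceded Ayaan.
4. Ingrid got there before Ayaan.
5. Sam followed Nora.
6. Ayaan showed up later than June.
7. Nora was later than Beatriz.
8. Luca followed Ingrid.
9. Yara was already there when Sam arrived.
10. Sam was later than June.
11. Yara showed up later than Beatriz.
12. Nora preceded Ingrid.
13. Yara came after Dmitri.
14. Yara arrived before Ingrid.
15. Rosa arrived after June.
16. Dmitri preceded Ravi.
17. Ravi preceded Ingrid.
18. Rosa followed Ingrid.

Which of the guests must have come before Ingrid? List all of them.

Directly stated before Ingrid: Nora, Ravi, and Yara.
Beatriz reaches Ingrid via Beatriz → Nora → Ingrid.
Dmitri reaches Ingrid via Dmitri → Ravi → Ingrid.

Beatriz, Dmitri, Nora, Ravi, Yara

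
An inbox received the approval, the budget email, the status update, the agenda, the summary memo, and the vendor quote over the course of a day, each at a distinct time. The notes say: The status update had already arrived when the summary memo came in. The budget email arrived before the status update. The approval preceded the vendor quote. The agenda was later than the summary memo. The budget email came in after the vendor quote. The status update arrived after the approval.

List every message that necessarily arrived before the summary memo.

the approval, the budget email, the status update, the vendor quote

Directly stated before the summary memo: the status update.
The approval reaches the summary memo via the approval → the status update → the summary memo.
The budget email reaches the summary memo via the budget email → the status update → the summary memo.
The vendor quote reaches the summary memo via the vendor quote → the budget email → the status update → the summary memo.
No chain forces the agenda ahead of the summary memo.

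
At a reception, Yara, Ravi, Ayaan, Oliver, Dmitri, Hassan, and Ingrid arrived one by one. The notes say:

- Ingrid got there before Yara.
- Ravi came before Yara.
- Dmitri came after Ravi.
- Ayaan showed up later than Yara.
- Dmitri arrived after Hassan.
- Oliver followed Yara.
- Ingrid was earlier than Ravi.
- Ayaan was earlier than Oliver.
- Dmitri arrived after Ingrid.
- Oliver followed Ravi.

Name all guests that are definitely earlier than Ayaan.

Ingrid, Ravi, Yara

Directly stated before Ayaan: Yara.
Ingrid reaches Ayaan via Ingrid → Yara → Ayaan.
Ravi reaches Ayaan via Ravi → Yara → Ayaan.
No chain forces Hassan (or any of the others) ahead of Ayaan.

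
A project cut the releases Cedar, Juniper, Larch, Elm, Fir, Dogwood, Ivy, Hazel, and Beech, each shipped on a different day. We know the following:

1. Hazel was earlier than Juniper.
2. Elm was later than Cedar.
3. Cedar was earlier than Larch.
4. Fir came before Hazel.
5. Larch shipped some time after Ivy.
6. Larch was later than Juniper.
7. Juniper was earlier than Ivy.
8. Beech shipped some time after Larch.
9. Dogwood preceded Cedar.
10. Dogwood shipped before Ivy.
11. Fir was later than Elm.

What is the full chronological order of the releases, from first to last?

The constraints fix every adjacent pair, so only one ordering works:
Dogwood → Cedar → Elm → Fir → Hazel → Juniper → Ivy → Larch → Beech.

Dogwood, Cedar, Elm, Fir, Hazel, Juniper, Ivy, Larch, Beech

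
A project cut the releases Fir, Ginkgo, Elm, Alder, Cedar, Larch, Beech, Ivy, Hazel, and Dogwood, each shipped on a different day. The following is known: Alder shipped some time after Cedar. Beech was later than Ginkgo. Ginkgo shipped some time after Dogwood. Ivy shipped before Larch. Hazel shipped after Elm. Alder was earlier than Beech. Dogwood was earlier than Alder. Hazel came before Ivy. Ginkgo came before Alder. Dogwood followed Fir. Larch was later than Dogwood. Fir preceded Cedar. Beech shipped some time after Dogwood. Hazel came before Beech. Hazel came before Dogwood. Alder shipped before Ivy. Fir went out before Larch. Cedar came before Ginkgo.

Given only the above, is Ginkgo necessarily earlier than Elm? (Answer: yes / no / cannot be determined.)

Tracing the constraints gives Elm → Hazel → Dogwood → Ginkgo, so Elm must come before Ginkgo.
That means Ginkgo cannot be before Elm.

no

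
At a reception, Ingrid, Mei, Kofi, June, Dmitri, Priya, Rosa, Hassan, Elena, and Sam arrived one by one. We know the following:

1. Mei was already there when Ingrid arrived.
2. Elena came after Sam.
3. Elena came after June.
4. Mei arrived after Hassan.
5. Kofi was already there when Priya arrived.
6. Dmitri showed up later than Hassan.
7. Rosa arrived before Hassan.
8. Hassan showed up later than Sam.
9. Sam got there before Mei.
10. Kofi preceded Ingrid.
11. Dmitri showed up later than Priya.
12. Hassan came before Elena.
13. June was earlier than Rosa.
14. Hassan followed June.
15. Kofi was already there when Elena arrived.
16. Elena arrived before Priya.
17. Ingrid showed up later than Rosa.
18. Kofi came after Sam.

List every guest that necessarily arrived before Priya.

Elena, Hassan, June, Kofi, Rosa, Sam

Directly stated before Priya: Elena and Kofi.
Hassan reaches Priya via Hassan → Elena → Priya.
June reaches Priya via June → Elena → Priya.
Rosa reaches Priya via Rosa → Hassan → Elena → Priya.
Likewise Sam reaches Priya by chaining the stated constraints.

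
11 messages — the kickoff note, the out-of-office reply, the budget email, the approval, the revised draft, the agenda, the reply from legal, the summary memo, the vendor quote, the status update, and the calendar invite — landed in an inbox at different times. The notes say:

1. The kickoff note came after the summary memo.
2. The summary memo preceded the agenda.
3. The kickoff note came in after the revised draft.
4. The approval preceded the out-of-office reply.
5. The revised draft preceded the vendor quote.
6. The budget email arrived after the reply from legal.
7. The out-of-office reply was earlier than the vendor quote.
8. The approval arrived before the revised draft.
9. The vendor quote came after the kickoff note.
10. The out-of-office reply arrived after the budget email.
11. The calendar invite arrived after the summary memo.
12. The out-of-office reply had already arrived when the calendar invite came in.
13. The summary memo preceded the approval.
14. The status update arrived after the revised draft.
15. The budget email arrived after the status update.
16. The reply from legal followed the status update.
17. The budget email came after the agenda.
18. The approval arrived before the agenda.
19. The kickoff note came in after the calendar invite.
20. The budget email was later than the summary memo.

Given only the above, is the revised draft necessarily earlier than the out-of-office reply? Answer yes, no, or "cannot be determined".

yes

Chain the constraints: the revised draft → the status update → the budget email → the out-of-office reply. Each link is directly stated, so the revised draft comes before the out-of-office reply.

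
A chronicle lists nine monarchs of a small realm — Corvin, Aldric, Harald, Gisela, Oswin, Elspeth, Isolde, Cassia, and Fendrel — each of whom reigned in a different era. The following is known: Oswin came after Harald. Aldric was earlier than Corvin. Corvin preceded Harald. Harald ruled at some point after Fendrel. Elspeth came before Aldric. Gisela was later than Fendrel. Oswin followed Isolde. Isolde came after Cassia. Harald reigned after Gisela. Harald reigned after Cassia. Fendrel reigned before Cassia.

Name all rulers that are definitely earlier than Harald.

Aldric, Cassia, Corvin, Elspeth, Fendrel, Gisela

Directly stated before Harald: Cassia, Corvin, Fendrel, and Gisela.
Aldric reaches Harald via Aldric → Corvin → Harald.
Elspeth reaches Harald via Elspeth → Aldric → Corvin → Harald.
No chain forces Oswin (or any of the others) ahead of Harald.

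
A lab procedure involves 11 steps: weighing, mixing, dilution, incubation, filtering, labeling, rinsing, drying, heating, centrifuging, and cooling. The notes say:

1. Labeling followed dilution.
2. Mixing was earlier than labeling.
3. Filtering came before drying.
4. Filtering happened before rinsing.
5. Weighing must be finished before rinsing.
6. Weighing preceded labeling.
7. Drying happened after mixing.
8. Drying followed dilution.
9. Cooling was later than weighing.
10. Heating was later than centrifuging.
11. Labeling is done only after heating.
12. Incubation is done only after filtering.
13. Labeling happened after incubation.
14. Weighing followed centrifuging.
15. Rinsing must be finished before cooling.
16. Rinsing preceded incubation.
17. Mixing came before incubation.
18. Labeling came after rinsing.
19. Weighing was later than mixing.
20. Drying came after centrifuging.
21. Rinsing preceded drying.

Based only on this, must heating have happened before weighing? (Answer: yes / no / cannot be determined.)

cannot be determined

No chain of stated constraints runs from heating to weighing, and none runs from weighing to heating either.
So the relative order of heating and weighing is not fixed by the given facts.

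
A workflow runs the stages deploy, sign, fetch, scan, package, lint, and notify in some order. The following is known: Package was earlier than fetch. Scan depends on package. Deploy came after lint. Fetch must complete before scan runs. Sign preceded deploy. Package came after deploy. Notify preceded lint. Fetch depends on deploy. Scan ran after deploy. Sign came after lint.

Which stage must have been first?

notify

Notify has a chain of constraints placing it before every other stage, so notify must be first.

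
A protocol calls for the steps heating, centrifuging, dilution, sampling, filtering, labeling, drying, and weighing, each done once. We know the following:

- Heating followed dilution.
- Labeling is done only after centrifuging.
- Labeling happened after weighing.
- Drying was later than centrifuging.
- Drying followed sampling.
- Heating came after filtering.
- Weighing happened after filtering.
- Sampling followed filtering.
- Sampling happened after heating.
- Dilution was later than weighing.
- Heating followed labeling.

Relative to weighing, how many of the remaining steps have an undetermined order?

1

Forced before weighing: filtering; forced after weighing: dilution, drying, heating, labeling, and sampling.
That leaves centrifuging with no forced order relative to weighing — 1.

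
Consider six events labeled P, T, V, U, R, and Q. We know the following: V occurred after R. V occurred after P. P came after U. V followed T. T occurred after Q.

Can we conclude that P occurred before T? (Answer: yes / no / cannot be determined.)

cannot be determined

No chain of stated constraints runs from P to T, and none runs from T to P either.
So the relative order of P and T is not fixed by the given facts.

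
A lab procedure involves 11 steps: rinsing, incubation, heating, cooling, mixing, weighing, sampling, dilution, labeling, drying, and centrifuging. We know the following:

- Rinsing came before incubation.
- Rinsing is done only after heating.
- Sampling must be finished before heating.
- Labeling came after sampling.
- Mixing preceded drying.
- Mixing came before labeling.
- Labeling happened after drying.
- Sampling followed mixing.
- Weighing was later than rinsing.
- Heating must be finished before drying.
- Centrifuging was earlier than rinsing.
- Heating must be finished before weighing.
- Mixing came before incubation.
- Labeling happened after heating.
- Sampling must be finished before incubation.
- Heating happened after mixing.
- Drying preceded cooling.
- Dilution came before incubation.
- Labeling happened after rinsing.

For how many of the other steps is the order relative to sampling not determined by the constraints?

2

Forced before sampling: mixing; forced after sampling: cooling, drying, heating, incubation, labeling, rinsing, and weighing.
That leaves centrifuging and dilution with no forced order relative to sampling — 2.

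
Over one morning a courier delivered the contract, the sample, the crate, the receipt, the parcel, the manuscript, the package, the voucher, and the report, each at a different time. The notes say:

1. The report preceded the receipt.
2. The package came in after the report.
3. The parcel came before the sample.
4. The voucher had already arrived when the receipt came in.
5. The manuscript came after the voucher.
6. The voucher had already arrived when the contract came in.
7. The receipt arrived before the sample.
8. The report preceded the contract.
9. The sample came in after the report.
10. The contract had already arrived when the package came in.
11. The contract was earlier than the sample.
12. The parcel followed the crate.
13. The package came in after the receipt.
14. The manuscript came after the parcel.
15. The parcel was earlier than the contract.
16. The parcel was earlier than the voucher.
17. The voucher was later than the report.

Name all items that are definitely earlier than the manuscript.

Directly stated before the manuscript: the parcel and the voucher.
The crate reaches the manuscript via the crate → the parcel → the manuscript.
The report reaches the manuscript via the report → the voucher → the manuscript.

the crate, the parcel, the report, the voucher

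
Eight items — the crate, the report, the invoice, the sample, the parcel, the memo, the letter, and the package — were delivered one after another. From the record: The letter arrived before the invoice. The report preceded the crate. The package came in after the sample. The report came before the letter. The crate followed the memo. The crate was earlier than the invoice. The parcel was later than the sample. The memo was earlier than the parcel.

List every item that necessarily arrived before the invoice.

Directly stated before the invoice: the crate and the letter.
The memo reaches the invoice via the memo → the crate → the invoice.
The report reaches the invoice via the report → the letter → the invoice.

the crate, the letter, the memo, the report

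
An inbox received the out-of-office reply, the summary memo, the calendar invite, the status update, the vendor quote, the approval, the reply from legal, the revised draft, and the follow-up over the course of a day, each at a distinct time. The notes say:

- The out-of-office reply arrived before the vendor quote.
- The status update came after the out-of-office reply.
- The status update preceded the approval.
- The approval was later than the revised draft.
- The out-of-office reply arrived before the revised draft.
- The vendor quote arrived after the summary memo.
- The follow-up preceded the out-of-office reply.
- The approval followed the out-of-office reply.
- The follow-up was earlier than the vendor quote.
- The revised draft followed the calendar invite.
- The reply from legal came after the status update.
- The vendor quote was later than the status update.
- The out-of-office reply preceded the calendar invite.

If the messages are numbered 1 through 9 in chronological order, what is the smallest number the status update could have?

3

The follow-up and the out-of-office reply must both come before the status update — 2 forced predecessors.
Nothing else is forced ahead of the status update, so its earliest slot is position 2 + 1 = 3.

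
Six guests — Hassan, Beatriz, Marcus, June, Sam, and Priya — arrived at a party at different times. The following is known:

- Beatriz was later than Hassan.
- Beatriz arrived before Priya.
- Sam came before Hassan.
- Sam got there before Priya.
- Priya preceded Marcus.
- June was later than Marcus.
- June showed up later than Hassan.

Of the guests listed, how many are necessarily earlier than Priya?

3

Directly stated before Priya: Beatriz and Sam.
Hassan reaches Priya via Hassan → Beatriz → Priya.
That's Beatriz, Hassan, and Sam — 3 in all.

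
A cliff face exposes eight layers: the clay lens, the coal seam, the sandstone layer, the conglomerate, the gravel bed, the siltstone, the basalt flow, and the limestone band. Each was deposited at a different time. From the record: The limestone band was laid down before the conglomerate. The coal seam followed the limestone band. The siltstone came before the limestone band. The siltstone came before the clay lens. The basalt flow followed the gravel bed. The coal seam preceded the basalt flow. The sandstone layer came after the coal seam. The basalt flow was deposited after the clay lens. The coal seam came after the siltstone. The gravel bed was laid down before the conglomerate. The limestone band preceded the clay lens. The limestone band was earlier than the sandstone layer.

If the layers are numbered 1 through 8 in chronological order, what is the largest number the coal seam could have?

6

The coal seam must come before the basalt flow and the sandstone layer — 2 layers forced after it.
Everything else can be placed before the coal seam in some valid order, so the coal seam can sit as late as position 8 − 2 = 6.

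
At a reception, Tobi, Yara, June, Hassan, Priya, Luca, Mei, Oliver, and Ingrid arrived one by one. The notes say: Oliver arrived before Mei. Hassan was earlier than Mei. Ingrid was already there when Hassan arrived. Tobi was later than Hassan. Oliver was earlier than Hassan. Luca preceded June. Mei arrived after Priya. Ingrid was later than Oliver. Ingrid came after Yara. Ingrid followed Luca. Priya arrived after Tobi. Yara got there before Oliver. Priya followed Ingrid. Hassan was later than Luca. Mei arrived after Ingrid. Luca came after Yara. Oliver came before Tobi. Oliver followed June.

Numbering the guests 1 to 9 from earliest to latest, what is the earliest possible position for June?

Luca and Yara must both come before June — 2 forced predecessors.
Nothing else is forced ahead of June, so their earliest slot is position 2 + 1 = 3.

3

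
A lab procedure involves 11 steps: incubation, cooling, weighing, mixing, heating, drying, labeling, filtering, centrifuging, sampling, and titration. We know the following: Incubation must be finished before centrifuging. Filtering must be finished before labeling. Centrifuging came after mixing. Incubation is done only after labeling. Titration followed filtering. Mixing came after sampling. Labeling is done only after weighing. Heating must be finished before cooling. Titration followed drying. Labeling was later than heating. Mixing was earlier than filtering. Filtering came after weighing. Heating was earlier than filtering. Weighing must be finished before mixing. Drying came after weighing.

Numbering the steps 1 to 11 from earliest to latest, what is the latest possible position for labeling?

9

Labeling must come before centrifuging and incubation — 2 steps forced after it.
Everything else can be placed before labeling in some valid order, so labeling can sit as late as position 11 − 2 = 9.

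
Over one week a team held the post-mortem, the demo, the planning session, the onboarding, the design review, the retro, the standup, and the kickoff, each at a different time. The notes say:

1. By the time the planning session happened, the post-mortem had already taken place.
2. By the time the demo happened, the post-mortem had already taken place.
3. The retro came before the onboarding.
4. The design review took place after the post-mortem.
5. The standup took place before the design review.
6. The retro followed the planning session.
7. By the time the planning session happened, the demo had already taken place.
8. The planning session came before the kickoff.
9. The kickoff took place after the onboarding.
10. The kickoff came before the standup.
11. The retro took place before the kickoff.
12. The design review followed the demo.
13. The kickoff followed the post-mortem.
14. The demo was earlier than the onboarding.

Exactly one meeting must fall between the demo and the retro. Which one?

the planning session

Tracing the constraints gives the demo → the planning session → the retro, so the planning session sits after the demo and before the retro.
No other meeting is forced both after the demo and before the retro.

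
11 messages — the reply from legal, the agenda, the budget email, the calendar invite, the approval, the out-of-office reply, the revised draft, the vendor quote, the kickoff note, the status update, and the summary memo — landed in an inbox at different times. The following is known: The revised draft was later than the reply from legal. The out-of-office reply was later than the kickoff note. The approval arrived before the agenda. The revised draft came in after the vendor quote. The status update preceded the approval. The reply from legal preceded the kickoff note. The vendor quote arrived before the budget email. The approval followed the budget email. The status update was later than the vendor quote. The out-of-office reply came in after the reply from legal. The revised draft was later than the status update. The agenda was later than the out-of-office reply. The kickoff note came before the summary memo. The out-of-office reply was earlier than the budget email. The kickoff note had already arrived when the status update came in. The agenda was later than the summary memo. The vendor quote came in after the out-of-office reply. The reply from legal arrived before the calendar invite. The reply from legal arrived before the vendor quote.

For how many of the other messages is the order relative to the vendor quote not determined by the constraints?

Forced before the vendor quote: the kickoff note, the out-of-office reply, and the reply from legal; forced after the vendor quote: the agenda, the approval, the budget email, the revised draft, and the status update.
That leaves the calendar invite and the summary memo with no forced order relative to the vendor quote — 2.

2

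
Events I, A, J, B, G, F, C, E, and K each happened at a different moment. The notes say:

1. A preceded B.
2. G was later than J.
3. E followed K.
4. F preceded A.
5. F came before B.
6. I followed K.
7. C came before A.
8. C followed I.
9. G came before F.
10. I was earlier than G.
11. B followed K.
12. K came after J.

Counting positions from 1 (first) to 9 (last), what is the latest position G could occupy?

6

G must come before A, B, and F — 3 events forced after it.
Everything else can be placed before G in some valid order, so G can sit as late as position 9 − 3 = 6.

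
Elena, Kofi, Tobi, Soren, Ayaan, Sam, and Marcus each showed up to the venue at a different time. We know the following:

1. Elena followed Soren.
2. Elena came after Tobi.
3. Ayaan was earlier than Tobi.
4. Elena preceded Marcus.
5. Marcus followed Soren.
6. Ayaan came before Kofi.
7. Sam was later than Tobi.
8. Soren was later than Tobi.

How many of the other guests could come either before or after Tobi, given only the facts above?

1

Forced before Tobi: Ayaan; forced after Tobi: Elena, Marcus, Sam, and Soren.
That leaves Kofi with no forced order relative to Tobi — 1.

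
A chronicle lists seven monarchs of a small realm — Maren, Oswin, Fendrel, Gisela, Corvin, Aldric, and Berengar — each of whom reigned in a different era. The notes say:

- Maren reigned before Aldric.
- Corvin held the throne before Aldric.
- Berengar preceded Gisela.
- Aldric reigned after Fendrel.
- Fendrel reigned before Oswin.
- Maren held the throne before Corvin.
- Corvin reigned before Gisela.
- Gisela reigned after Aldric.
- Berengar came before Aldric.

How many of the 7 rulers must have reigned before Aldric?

Directly stated before Aldric: Berengar, Corvin, Fendrel, and Maren.
That's Berengar, Corvin, Fendrel, and Maren — 4 in all.

4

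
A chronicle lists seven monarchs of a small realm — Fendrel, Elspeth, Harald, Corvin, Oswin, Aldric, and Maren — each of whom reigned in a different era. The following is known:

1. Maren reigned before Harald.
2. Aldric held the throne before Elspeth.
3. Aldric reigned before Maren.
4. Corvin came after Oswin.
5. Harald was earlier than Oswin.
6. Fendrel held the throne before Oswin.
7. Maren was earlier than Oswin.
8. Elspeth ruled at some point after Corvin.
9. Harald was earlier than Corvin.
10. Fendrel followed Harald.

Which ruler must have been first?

Aldric has a chain of constraints placing them before every other ruler, so Aldric must be first.

Aldric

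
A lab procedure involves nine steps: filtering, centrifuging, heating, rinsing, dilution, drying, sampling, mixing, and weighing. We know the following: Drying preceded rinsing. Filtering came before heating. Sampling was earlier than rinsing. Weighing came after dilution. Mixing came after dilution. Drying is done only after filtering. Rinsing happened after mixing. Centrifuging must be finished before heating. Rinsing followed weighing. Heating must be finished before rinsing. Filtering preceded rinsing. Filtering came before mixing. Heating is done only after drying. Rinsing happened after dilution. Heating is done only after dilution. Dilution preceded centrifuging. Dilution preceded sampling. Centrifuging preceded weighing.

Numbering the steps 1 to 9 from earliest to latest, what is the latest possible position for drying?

Drying must come before heating and rinsing — 2 steps forced after it.
Everything else can be placed before drying in some valid order, so drying can sit as late as position 9 − 2 = 7.

7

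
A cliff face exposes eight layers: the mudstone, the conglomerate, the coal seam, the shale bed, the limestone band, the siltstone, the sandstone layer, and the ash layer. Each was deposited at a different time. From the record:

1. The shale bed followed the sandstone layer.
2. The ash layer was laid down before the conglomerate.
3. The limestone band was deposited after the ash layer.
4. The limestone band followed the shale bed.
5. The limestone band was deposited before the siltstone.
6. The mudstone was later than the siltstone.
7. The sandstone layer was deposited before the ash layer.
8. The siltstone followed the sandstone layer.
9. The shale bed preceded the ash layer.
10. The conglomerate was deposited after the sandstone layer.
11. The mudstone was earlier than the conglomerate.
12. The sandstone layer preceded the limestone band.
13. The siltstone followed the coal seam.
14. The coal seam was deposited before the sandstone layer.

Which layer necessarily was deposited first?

the coal seam

The coal seam has a chain of constraints placing it before every other layer, so the coal seam must be first.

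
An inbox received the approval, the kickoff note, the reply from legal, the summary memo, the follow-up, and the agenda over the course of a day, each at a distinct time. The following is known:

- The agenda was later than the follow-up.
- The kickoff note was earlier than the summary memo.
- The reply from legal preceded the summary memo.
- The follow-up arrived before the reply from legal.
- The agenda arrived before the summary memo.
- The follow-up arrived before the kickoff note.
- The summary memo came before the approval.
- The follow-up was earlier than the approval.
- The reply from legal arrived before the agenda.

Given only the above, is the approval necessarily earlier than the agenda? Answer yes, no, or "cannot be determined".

no

Tracing the constraints gives the agenda → the summary memo → the approval, so the agenda must come before the approval.
That means the approval cannot be before the agenda.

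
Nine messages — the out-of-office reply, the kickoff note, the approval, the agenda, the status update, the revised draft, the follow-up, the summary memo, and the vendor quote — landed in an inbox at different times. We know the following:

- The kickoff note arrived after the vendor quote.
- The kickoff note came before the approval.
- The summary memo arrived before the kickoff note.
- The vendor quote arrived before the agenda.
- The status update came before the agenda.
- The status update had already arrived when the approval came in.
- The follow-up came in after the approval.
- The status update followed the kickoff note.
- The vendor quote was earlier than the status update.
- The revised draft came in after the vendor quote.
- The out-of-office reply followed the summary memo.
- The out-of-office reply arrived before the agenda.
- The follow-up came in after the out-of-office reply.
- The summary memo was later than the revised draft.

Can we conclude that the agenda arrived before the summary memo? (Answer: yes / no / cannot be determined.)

no

Tracing the constraints gives the summary memo → the out-of-office reply → the agenda, so the summary memo must come before the agenda.
That means the agenda cannot be before the summary memo.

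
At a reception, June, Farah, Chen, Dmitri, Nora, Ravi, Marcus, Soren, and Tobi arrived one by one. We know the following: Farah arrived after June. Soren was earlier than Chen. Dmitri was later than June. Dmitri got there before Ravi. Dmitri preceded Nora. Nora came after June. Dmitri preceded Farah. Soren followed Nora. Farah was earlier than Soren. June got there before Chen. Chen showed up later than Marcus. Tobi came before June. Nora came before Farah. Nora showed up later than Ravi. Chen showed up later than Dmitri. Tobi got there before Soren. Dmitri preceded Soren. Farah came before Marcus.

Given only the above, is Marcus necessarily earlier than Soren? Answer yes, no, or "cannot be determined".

No chain of stated constraints runs from Marcus to Soren, and none runs from Soren to Marcus either.
So the relative order of Marcus and Soren is not fixed by the given facts.

cannot be determined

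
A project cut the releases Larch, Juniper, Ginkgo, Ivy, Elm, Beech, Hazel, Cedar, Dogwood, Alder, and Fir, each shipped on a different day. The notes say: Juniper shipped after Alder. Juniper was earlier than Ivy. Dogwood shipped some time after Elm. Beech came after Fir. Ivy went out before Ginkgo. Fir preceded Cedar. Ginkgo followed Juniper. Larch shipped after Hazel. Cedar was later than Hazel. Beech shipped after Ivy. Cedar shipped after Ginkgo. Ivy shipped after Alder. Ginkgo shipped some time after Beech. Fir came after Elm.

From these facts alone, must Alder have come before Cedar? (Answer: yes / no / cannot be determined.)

yes

Chain the constraints: Alder → Ivy → Ginkgo → Cedar. Each link is directly stated, so Alder comes before Cedar.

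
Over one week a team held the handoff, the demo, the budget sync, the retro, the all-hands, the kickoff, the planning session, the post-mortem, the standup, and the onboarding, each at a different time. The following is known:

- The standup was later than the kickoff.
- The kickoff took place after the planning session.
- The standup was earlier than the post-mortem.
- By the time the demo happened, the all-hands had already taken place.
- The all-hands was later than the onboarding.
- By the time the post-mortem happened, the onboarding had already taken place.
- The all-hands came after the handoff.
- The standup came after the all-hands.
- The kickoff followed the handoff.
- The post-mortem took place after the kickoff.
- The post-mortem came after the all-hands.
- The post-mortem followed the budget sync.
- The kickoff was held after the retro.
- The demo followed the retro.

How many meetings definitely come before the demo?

Directly stated before the demo: the all-hands and the retro.
The handoff reaches the demo via the handoff → the all-hands → the demo.
The onboarding reaches the demo via the onboarding → the all-hands → the demo.
No chain forces the kickoff (or any of the others) ahead of the demo.
That's the all-hands, the handoff, the onboarding, and the retro — 4 in all.

4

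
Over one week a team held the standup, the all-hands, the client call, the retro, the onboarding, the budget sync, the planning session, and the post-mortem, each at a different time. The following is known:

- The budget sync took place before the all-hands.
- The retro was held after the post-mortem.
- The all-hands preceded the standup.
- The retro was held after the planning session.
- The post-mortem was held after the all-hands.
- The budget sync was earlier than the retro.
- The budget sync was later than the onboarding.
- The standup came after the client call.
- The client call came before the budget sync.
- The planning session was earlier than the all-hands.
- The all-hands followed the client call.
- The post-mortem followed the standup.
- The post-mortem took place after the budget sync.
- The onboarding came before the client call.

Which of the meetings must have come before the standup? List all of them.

Directly stated before the standup: the all-hands and the client call.
The budget sync reaches the standup via the budget sync → the all-hands → the standup.
The onboarding reaches the standup via the onboarding → the client call → the standup.
The planning session reaches the standup via the planning session → the all-hands → the standup.

the all-hands, the budget sync, the client call, the onboarding, the planning session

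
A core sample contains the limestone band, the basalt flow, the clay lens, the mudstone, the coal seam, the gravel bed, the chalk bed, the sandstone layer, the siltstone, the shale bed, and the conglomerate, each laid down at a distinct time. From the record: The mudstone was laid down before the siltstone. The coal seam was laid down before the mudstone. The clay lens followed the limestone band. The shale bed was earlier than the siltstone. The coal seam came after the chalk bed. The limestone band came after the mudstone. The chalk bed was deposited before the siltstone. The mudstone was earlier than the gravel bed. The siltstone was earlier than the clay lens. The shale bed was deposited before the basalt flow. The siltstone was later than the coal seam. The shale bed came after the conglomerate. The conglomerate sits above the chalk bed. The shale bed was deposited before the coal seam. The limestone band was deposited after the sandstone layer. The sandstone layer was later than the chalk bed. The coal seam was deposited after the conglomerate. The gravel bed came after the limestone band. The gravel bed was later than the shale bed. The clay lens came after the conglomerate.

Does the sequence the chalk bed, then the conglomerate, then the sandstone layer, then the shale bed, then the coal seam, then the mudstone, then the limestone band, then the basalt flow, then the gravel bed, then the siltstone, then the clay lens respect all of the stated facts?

Check each stated constraint against the proposed order — e.g. the chalk bed is ahead of the siltstone; the conglomerate is ahead of the clay lens. Every pair is in the required order; nothing is violated.

yes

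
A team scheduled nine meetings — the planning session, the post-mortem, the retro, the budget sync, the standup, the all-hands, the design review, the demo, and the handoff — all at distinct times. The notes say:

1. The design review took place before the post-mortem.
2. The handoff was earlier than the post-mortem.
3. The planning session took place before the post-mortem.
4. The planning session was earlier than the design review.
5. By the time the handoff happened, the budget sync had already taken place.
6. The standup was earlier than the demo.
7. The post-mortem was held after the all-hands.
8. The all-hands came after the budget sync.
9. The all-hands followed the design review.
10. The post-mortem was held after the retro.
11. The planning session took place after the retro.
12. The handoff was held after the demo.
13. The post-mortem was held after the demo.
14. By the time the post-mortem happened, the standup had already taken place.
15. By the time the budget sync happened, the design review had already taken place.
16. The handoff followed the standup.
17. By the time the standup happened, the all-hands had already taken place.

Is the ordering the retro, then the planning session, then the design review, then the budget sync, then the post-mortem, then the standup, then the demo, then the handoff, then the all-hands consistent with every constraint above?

no

The constraints require the demo before the post-mortem, but in the proposed sequence the post-mortem appears ahead of the demo. That one violation is enough.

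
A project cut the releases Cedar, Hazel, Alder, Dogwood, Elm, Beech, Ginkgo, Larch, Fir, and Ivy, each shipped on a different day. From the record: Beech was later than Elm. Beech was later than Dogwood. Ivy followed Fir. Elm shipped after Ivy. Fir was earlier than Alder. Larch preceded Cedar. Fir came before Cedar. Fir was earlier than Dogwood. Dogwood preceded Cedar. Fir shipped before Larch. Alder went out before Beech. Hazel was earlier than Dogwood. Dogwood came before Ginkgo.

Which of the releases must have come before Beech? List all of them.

Alder, Dogwood, Elm, Fir, Hazel, Ivy

Directly stated before Beech: Alder, Dogwood, and Elm.
Fir reaches Beech via Fir → Dogwood → Beech.
Hazel reaches Beech via Hazel → Dogwood → Beech.
Ivy reaches Beech via Ivy → Elm → Beech.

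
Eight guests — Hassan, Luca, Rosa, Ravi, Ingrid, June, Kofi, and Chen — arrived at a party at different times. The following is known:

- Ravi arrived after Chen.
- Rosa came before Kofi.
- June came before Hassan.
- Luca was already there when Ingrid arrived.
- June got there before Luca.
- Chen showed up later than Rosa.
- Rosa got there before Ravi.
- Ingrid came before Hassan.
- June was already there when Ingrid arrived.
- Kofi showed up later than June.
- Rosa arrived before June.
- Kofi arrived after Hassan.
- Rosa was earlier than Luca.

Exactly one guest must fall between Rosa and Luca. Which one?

Tracing the constraints gives Rosa → June → Luca, so June sits after Rosa and before Luca.
No other guest is forced both after Rosa and before Luca.

June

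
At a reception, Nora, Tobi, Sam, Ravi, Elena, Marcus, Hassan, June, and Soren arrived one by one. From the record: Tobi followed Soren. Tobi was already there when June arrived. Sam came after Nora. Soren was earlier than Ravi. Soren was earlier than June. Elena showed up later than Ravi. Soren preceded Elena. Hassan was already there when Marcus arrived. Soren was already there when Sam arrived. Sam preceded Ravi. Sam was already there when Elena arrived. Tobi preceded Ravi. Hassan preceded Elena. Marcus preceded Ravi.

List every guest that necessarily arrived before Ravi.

Directly stated before Ravi: Marcus, Sam, Soren, and Tobi.
Hassan reaches Ravi via Hassan → Marcus → Ravi.
Nora reaches Ravi via Nora → Sam → Ravi.

Hassan, Marcus, Nora, Sam, Soren, Tobi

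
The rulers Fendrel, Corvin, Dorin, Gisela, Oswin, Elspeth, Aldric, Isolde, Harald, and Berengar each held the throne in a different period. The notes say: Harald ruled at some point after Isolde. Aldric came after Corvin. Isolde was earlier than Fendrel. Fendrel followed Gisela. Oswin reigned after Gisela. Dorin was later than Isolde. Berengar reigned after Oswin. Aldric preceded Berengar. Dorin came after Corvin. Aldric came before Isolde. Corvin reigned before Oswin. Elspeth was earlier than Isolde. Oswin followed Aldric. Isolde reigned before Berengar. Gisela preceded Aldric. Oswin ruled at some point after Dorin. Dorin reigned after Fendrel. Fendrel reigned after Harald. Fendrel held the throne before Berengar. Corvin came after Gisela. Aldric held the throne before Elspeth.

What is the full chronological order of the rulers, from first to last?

The constraints fix every adjacent pair, so only one ordering works:
Gisela → Corvin → Aldric → Elspeth → Isolde → Harald → Fendrel → Dorin → Oswin → Berengar.

Gisela, Corvin, Aldric, Elspeth, Isolde, Harald, Fendrel, Dorin, Oswin, Berengar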